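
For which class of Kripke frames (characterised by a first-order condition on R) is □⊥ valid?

□⊥ is valid iff no world has any successor (otherwise □⊥ fails at any world with one).

emptiness of R: ∀x ∀y ¬Rxy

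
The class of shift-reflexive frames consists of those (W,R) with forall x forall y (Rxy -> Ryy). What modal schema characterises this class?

The condition is shift-reflexivity. The T□ schema □(□ψ → ψ) defines it.
Suppose □(□ψ→ψ) is valid. Take Rxy and set V(ψ)={w : Ryw}. Then at y, □ψ holds; since □(□ψ→ψ) at x, □ψ→ψ at y, so ψ at y, i.e. Ryy.

□(□ψ → ψ)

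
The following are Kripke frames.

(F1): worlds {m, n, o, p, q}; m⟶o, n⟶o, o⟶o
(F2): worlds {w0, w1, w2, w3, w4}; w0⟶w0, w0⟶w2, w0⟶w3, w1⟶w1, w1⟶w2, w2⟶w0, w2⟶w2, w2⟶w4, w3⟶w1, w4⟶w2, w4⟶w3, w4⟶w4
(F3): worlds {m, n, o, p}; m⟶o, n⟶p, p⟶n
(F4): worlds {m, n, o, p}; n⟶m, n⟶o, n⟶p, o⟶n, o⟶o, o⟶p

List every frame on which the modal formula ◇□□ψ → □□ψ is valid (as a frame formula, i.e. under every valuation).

Frame correspondent (Sahlqvist): ∀x ∀y ∀z ((xRy ∧ xR²z) → ∃w (yR²w ∧ z = w)) — i.e. a generalized confluence (Geach) condition.
(F1): satisfies the condition.
(F2): fails — w0Rw2, w0R²w1 but no w with w2R²w and w1=w.
(F3): fails — nRp, nR²n but no w with pR²w and n=w.
(F4): fails — nRm, nR²n but no w with mR²w and n=w.
Valid on: (F1).

(F1)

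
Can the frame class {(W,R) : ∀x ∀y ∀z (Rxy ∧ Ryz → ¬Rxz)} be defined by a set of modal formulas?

Modal frame validity is preserved under surjective bounded morphisms.
The 7-cycle (worlds 0,1,2,3,4,5,6 with 0→1→2→3→4→5→6→0) is intransitive. Mapping every world to a single reflexive point • is a surjective bounded morphism; the reflexive point is not intransitive (R••∧R•• but R••).
So no modal formula (or set of formulas) defines exactly the intransitive frames.

No — not modally definable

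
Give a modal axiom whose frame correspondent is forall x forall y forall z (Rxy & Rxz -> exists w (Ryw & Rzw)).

The condition is convergence. The .2 schema ◇□r → □◇r defines it.
Suppose ◇□r→□◇r is valid. Take Rxy, Rxz and set V(r)={w : Ryw}. Then □r at y so ◇□r at x, so □◇r at x, so ◇r at z, giving w with Rzw and Ryw.

◇□r → □◇r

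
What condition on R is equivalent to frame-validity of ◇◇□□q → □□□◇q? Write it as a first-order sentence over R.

∀x ∀y ∀z ((xR²y ∧ xR³z) → ∃w (yR²w ∧ zRw))

This is a Sahlqvist (Geach-type) schema ◇^2□^2q → □^3◇^1q.
Minimal-valuation argument: fix x; take any y with xR^2y and any z with xR^3z. Set V(q) to the set of worlds R-reachable from y in exactly 2 steps. Then □^2q holds at y, so the antecedent holds at x; validity forces ◇^1q at z, giving a w with zR^1w and yR^2w.
First-order correspondent: ∀x ∀y ∀z ((xR²y ∧ xR³z) → ∃w (yR²w ∧ zRw)).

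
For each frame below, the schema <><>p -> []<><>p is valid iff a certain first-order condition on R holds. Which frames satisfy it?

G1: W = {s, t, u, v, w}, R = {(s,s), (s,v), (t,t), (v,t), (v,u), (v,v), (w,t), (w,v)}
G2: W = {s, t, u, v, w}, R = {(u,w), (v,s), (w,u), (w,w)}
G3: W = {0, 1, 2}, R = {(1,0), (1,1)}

The schema corresponds to a generalized confluence (Geach) condition: forall x forall y forall z ((x R^2 y & xRz) -> exists w (y = w & z R^2 w)).
G1: fails — sR²s, sRv but no w* with s=w* and vR²w*.
G2: holds.
G3: fails — 1R²0, 1R0 but no w with 0=w and 0R²w.

G2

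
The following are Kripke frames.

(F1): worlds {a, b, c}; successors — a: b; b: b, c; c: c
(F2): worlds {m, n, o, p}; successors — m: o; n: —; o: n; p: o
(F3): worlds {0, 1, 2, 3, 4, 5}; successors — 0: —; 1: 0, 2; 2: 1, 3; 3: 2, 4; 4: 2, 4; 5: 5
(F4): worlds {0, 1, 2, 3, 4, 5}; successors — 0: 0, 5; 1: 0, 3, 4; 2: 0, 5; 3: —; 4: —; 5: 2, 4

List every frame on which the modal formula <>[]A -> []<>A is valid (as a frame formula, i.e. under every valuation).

This is the axiom for convergence; its first-order frame correspondent is forall x forall y forall z (Rxy & Rxz -> exists w (Ryw & Rzw)).
(F1): condition met.
(F2): fails — Ron and Ron but n and n have no common successor.
(F3): fails — R10 and R10 but 0 and 0 have no common successor.
(F4): fails — R00 and R05 but 0 and 5 have no common successor.

(F1)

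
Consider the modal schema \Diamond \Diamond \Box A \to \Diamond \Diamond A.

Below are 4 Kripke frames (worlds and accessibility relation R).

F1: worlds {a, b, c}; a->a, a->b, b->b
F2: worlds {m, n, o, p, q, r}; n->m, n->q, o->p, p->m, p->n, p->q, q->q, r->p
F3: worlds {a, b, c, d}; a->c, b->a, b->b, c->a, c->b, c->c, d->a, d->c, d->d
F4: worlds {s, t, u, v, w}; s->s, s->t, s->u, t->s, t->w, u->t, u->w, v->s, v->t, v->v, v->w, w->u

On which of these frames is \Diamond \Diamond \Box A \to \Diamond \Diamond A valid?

F1, F3

Frame correspondent (Sahlqvist): \forall x \forall y (x R^2 y \to \exists w (yRw \wedge x R^2 w)) — i.e. a generalized confluence (Geach) condition.
F1: ✓.
F2: fails — oR²m but no w with mRw and oR²w.
F3: ✓.
F4: fails — wR²w but no w* with wRw* and wR²w*.
Valid on: F1, F3.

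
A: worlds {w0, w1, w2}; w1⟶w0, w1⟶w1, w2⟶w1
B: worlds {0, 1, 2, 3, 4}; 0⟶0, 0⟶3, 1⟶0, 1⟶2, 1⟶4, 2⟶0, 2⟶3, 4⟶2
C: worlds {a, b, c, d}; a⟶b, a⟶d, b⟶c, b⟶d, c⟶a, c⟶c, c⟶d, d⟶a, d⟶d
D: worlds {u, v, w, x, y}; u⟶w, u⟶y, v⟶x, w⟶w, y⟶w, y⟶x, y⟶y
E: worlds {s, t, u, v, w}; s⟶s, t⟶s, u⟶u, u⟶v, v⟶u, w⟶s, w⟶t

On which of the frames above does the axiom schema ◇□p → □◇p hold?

C, E

The schema corresponds to convergence: ∀x ∀y ∀z (Rxy ∧ Rxz → ∃w (Ryw ∧ Rzw)).
A: fails — Rw1w1 and Rw1w0 but w1 and w0 have no common successor.
B: fails — R00 and R03 but 0 and 3 have no common successor.
C: condition met.
D: fails — Rvx and Rvx but x and x have no common successor.
E: condition met.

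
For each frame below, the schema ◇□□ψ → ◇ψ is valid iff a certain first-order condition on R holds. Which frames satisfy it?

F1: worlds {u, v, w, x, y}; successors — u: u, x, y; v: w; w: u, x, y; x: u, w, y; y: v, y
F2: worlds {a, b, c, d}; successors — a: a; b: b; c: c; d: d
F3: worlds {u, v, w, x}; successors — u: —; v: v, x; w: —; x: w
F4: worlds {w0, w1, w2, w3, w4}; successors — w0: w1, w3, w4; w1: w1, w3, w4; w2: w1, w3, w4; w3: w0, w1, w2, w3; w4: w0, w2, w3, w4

This is the axiom for a generalized confluence (Geach) condition; its first-order frame correspondent is ∀x ∀y (xRy → ∃w (yR²w ∧ xRw)).
F1: condition met.
F2: condition met.
F3: fails — vRx but no t with xR²t and vRt.
F4: condition met.

F1, F2, F4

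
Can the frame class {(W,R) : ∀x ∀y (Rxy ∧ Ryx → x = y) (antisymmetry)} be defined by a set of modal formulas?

Not modally definable

If a class were modally definable it would be closed under surjective bounded morphisms (Goldblatt–Thomason).
The 8-cycle (worlds 0,1,2,3,4,5,6,7 with 0→1→2→3→4→5→6→7→0) is antisymmetric. Sending even-indexed worlds to a and odd-indexed worlds to b is a surjective bounded morphism onto the two-world frame with a↔b, which is not antisymmetric.
So the class is not modally definable.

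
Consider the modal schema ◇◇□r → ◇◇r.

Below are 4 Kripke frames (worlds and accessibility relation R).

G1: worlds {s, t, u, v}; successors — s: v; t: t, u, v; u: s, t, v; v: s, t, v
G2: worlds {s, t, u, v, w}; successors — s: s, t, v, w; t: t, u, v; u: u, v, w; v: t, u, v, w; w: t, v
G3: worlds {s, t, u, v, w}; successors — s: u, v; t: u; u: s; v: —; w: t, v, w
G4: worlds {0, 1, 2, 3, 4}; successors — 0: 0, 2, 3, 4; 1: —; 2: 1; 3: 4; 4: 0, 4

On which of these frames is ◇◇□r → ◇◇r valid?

G1, G2

This is the axiom for a generalized confluence (Geach) condition; its first-order frame correspondent is ∀x ∀y (xR²y → ∃w (yRw ∧ xR²w)).
G1: ✓.
G2: ✓.
G3: fails — sR²s but no w* with sRw* and sR²w*.
G4: fails — 0R²1 but no w with 1Rw and 0R²w.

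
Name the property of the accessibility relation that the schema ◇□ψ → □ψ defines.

Equivalently (dual form): ◇ψ → □◇ψ.
Suppose ◇ψ→□◇ψ is valid. Take Rxy, Rxz and set V(ψ)={y}. Then ◇ψ at x, so □◇ψ at x, so ◇ψ at z, so some w with Rzw has ψ; w=y, i.e. Rzy. By symmetry of the argument, Ryz.

the Euclidean property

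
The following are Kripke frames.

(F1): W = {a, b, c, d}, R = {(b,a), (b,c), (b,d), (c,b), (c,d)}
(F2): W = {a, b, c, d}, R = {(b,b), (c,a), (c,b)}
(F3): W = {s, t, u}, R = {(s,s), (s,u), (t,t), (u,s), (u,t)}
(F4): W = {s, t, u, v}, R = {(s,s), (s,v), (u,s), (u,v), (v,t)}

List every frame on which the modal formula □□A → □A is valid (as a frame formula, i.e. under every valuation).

(F3)

Frame correspondent (Sahlqvist): ∀x ∀y (Rxy → ∃z (Rxz ∧ Rzy)) — i.e. density.
(F1): fails — Rbc but no z with Rbz and Rzc.
(F2): fails — Rca but no z with Rcz and Rza.
(F3): holds.
(F4): fails — Rvt but no z with Rvz and Rzt.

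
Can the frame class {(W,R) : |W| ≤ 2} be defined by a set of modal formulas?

No

Modal frame validity is preserved under disjoint unions.
Any modal formula valid on each of 3 disjoint one-world frames is valid on their disjoint union (validity is preserved under disjoint unions). Each one-world frame has |W|=1≤2, but the union has |W|=3.
So no modal formula (or set of formulas) defines exactly the |W|≤2 frames.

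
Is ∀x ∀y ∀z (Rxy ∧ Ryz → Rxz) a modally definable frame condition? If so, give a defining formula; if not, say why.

The condition is transitivity. A defining modal formula is □r → □□r.

Definable; □r → □□r defines it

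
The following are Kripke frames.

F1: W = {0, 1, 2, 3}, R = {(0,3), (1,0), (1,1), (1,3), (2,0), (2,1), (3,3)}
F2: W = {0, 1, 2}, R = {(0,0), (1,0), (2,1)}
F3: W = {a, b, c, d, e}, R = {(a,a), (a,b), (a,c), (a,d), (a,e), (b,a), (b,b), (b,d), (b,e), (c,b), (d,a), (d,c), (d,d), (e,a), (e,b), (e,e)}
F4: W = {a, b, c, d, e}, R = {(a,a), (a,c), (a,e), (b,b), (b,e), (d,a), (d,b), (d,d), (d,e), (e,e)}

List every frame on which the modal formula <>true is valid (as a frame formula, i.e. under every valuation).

Frame correspondent (Sahlqvist): forall x exists y Rxy — i.e. seriality.
F1: satisfies the condition.
F2: satisfies the condition.
F3: satisfies the condition.
F4: fails — world c has no successor.

F1, F2, F3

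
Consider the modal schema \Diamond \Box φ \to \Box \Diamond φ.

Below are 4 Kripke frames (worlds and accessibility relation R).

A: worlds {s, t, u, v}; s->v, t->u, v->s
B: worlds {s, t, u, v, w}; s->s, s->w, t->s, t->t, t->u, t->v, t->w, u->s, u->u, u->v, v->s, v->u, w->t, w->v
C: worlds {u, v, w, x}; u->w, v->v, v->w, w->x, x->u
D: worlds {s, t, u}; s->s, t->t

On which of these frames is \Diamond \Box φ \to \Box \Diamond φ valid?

D

The schema corresponds to convergence: \forall x \forall y \forall z (Rxy \wedge Rxz \to \exists w (Ryw \wedge Rzw)).
A: fails — Rtu and Rtu but u and u have no common successor.
B: fails — Rsw and Rss but w and s have no common successor.
C: fails — Rvv and Rvw but v and w have no common successor.
D: ✓.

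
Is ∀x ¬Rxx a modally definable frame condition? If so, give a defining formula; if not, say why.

If a class were modally definable it would be closed under surjective bounded morphisms (Goldblatt–Thomason).
The 2-cycle (worlds a,b with a→b→a) is irreflexive, and the map sending every world to a single reflexive point • is a surjective bounded morphism (forth: every edge maps to (•,•); back: every world has a successor). So any modal formula valid on the 2-cycle is also valid on the reflexive point, which is not irreflexive.
So no modal formula (or set of formulas) defines exactly the irreflexive frames.

No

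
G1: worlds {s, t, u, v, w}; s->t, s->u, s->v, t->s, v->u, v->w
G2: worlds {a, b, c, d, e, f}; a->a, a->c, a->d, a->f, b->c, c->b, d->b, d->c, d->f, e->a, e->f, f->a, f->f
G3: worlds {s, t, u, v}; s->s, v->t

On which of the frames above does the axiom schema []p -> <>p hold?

The schema corresponds to seriality: forall x exists y Rxy.
G1: fails — world u has no successor.
G2: holds.
G3: fails — world t has no successor.
Valid on: G2.

G2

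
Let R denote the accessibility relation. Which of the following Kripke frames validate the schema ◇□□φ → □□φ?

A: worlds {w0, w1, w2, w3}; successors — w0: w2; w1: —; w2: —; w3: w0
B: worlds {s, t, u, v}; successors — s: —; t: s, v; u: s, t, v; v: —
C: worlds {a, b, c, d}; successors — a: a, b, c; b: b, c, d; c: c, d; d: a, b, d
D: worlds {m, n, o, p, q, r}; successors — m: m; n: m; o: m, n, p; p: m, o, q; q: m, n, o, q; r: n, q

This is the axiom for a generalized confluence (Geach) condition; its first-order frame correspondent is ∀x ∀y ∀z ((xRy ∧ xR²z) → ∃w (yR²w ∧ z = w)).
A: fails — w3Rw0, w3R²w2 but no w with w0R²w and w2=w.
B: fails — uRs, uR²s but no w with sR²w and s=w.
C: ✓.
D: fails — oRm, oR²o but no w with mR²w and o=w.
Valid on: C.

C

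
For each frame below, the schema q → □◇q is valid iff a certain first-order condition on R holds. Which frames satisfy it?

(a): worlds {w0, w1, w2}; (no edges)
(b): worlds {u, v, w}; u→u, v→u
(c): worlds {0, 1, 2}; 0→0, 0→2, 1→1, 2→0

The schema corresponds to symmetry: ∀x ∀y (Rxy → Ryx).
(a): holds.
(b): fails — Rvu but not Ruv.
(c): holds.
Valid on: (a), (c).

(a), (c)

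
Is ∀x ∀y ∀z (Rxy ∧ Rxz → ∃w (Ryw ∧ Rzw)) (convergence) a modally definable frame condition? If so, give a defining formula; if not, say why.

The condition is convergence. A defining modal formula is ◇□p → □◇p.
Suppose ◇□p→□◇p is valid. Take Rxy, Rxz and set V(p)={w : Ryw}. Then □p at y so ◇□p at x, so □◇p at x, so ◇p at z, giving w with Rzw and Ryw.

Definable; ◇□p → □◇p defines it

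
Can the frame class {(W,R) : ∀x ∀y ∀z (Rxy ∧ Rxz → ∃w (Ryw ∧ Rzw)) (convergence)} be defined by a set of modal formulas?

This is a Sahlqvist condition; the .2 axiom ◇□p → □◇p defines it.
Suppose ◇□p→□◇p is valid. Take Rxy, Rxz and set V(p)={w : Ryw}. Then □p at y so ◇□p at x, so □◇p at x, so ◇p at z, giving w with Rzw and Ryw.

Yes — defined by ◇□p → □◇p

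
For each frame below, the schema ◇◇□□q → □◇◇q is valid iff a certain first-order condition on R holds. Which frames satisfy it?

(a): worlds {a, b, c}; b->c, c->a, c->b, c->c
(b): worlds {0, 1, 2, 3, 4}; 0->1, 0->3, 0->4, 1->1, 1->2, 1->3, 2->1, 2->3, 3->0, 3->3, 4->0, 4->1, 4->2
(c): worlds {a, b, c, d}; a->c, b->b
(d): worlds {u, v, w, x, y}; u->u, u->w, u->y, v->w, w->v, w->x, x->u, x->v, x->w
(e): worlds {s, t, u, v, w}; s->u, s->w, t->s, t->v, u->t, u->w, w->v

This is the axiom for a generalized confluence (Geach) condition; its first-order frame correspondent is ∀x ∀y ∀z ((xR²y ∧ xRz) → ∃w (yR²w ∧ zR²w)).
(a): fails — bR²a, bRc but no w with aR²w and cR²w.
(b): condition met.
(c): condition met.
(d): fails — uR²u, uRy but no t with uR²t and yR²t.
(e): fails — sR²t, sRu but no w* with tR²w* and uR²w*.

(b), (c)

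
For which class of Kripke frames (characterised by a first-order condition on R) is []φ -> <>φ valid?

Suppose □φ→◇φ is valid. At any x set V(φ)=W. Then □φ at x, so ◇φ at x, so x has a successor.

seriality: forall x exists y Rxy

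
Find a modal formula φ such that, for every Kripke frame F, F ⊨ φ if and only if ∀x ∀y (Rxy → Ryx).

This is symmetry; the standard corresponding axiom is B: s → □◇s.
Suppose s→□◇s is valid. Take Rxy and set V(s)={x}. Then s at x, so □◇s at x, so ◇s at y, so some z with Ryz has s; z=x, i.e. Ryx.

s → □◇s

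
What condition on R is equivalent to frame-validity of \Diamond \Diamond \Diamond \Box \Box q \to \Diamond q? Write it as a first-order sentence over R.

\forall x \forall y (x R^3 y \to \exists w (y R^2 w \wedge xRw))

This is a Sahlqvist (Geach-type) schema ◇^3□^2q → □^0◇^1q.
Minimal-valuation argument: fix x; take any y with xR^3y and any z with xR^0z. Set V(q) to the set of worlds R-reachable from y in exactly 2 steps. Then □^2q holds at y, so the antecedent holds at x; validity forces ◇^1q at z, giving a w with zR^1w and yR^2w.
First-order correspondent: \forall x \forall y (x R^3 y \to \exists w (y R^2 w \wedge xRw)).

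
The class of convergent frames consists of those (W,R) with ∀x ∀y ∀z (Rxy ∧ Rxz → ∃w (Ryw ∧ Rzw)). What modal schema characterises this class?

The condition is convergence. The .2 schema ◇□ψ → □◇ψ defines it.

◇□ψ → □◇ψ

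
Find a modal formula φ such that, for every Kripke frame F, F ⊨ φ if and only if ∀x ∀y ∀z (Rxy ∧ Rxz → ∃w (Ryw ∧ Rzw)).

◇□q → □◇q

This is convergence; the standard corresponding axiom is .2: ◇□q → □◇q.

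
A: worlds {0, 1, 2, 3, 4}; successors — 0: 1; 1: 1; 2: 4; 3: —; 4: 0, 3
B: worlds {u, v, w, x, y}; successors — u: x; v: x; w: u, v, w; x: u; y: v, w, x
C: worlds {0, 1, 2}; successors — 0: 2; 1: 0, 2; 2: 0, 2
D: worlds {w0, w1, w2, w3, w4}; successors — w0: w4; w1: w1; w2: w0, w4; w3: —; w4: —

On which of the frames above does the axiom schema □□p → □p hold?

C

This is the axiom for density; its first-order frame correspondent is ∀x ∀y (Rxy → ∃z (Rxz ∧ Rzy)).
A: fails — R43 but no z with R4z and Rz3.
B: fails — Rvx but no z with Rvz and Rzx.
C: condition met.
D: fails — Rw2w0 but no z with Rw2z and Rzw0.
Valid on: C.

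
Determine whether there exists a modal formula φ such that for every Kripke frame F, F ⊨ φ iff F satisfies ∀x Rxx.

Yes — defined by □r → r

This is a Sahlqvist condition; the T axiom □r → r defines it.
Suppose □r→r is valid. At any x set V(r)={w : Rxw}. Then □r holds at x, so r holds at x, i.e. Rxx.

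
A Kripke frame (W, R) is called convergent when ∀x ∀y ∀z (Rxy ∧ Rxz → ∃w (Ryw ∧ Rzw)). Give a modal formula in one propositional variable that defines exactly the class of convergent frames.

A defining formula is ◇□r → □◇r (the .2 axiom).
Suppose ◇□r→□◇r is valid. Take Rxy, Rxz and set V(r)={w : Ryw}. Then □r at y so ◇□r at x, so □◇r at x, so ◇r at z, giving w with Rzw and Ryw.

◇□r → □◇r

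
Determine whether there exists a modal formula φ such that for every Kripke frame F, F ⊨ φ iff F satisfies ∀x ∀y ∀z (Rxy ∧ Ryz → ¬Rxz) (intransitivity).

Not modally definable

If a class were modally definable it would be closed under surjective bounded morphisms (Goldblatt–Thomason).
The 3-cycle (worlds w0,w1,w2 with w0→w1→w2→w0) is intransitive. Mapping every world to a single reflexive point • is a surjective bounded morphism; the reflexive point is not intransitive (R••∧R•• but R••).
So no modal formula (or set of formulas) defines exactly the intransitive frames.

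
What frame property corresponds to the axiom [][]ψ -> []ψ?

Suppose □□ψ→□ψ is valid. Take Rxy and set V(ψ)={w : xR²w}. Then □□ψ at x, so □ψ at x, so ψ at y, i.e. ∃z(Rxz∧Rzy).
Conversely, on a frame with density the schema holds at every world under every valuation.
So the correspondent is density.

Density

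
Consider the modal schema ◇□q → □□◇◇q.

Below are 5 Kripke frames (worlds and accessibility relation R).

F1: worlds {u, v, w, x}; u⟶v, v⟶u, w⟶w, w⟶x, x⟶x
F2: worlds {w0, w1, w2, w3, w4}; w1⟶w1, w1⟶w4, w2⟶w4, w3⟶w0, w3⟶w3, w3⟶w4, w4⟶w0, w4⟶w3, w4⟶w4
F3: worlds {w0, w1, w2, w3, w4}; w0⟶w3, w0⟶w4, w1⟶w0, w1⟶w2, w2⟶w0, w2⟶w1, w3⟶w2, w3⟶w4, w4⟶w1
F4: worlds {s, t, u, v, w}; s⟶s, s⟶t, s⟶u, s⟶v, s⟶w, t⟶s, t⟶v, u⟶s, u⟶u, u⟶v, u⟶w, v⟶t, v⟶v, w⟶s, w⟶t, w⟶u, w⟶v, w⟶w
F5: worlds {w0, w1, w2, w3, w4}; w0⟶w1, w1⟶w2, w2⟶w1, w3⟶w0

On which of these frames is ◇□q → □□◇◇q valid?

F1, F4, F5

Frame correspondent (Sahlqvist): ∀x ∀y ∀z ((xRy ∧ xR²z) → ∃w (yRw ∧ zR²w)) — i.e. a generalized confluence (Geach) condition.
F1: satisfies the condition.
F2: fails — w1Rw1, w1R²w0 but no w with w1Rw and w0R²w.
F3: fails — w0Rw4, w0R²w2 but no w with w4Rw and w2R²w.
F4: satisfies the condition.
F5: satisfies the condition.
Valid on: F1, F4, F5.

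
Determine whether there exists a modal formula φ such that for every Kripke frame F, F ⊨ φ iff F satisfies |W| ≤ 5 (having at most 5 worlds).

No — not modally definable

If a class were modally definable it would be closed under disjoint unions (Goldblatt–Thomason).
Any modal formula valid on each of 6 disjoint one-world frames is valid on their disjoint union (validity is preserved under disjoint unions). Each one-world frame has |W|=1≤5, but the union has |W|=6.
Hence having at most 5 worlds is not modally definable.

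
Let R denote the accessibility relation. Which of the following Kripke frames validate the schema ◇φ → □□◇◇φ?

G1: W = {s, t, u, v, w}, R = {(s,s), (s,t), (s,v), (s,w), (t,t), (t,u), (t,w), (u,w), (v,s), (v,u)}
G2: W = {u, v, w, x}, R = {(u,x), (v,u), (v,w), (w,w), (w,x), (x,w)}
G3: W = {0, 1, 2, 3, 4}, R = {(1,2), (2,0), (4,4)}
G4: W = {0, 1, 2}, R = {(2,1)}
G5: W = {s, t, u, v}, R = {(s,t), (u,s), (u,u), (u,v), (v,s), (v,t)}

G4

The schema corresponds to a generalized confluence (Geach) condition: ∀x ∀y ∀z ((xRy ∧ xR²z) → ∃w (y = w ∧ zR²w)).
G1: fails — sRs, sR²t but no w* with s=w* and tR²w*.
G2: fails — vRu, vR²w but no t with u=t and wR²t.
G3: fails — 1R2, 1R²0 but no w with 2=w and 0R²w.
G4: condition met.
G5: fails — uRs, uR²s but no w with s=w and sR²w.
Valid on: G4.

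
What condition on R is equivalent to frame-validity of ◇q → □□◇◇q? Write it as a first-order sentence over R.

∀x ∀y ∀z ((xRy ∧ xR²z) → ∃w (y = w ∧ zR²w))

This is a Sahlqvist (Geach-type) schema ◇^1□^0q → □^2◇^2q.
Minimal-valuation argument: fix x; take any y with xR^1y and any z with xR^2z. Set V(q) to the set of worlds R-reachable from y in exactly 0 steps. Then □^0q holds at y, so the antecedent holds at x; validity forces ◇^2q at z, giving a w with zR^2w and yR^0w.
First-order correspondent: ∀x ∀y ∀z ((xRy ∧ xR²z) → ∃w (y = w ∧ zR²w)).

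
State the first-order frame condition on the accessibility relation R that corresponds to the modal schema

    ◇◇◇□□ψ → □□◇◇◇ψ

This is a Sahlqvist (Geach-type) schema ◇^3□^2ψ → □^2◇^3ψ.
Minimal-valuation argument: fix x; take any y with xR^3y and any z with xR^2z. Set V(ψ) to the set of worlds R-reachable from y in exactly 2 steps. Then □^2ψ holds at y, so the antecedent holds at x; validity forces ◇^3ψ at z, giving a w with zR^3w and yR^2w.
First-order correspondent: ∀x ∀y ∀z ((xR³y ∧ xR²z) → ∃w (yR²w ∧ zR³w)).

∀x ∀y ∀z ((xR³y ∧ xR²z) → ∃w (yR²w ∧ zR³w))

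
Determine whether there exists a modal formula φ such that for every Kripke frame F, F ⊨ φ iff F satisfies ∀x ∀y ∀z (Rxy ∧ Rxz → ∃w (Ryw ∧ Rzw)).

Yes, by ◇□r → □◇r

The condition is convergence. A defining modal formula is ◇□r → □◇r.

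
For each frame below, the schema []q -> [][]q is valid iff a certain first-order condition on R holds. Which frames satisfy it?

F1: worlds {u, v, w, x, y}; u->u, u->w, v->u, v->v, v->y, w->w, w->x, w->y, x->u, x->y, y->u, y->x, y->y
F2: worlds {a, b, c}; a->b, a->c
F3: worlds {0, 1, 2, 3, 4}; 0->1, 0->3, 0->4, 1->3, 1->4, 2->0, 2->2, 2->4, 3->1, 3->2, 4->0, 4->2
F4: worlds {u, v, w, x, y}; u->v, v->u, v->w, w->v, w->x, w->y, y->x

F2

This is the axiom for transitivity; its first-order frame correspondent is forall x forall y forall z (Rxy & Ryz -> Rxz).
F1: fails — Ruw and Rwx but not Rux.
F2: ✓.
F3: fails — R32 and R20 but not R30.
F4: fails — Ruv and Rvw but not Ruw.
Valid on: F2.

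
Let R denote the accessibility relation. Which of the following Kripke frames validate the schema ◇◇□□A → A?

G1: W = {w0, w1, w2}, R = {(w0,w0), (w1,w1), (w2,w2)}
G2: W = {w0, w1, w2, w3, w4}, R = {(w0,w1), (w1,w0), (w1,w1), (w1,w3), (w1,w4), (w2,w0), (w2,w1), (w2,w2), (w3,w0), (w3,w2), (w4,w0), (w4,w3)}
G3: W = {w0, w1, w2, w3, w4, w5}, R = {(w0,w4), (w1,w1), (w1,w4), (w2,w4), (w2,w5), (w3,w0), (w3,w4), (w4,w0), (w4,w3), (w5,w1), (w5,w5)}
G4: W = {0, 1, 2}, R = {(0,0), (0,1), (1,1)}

G1

This is the axiom for a generalized confluence (Geach) condition; its first-order frame correspondent is ∀x ∀y (xR²y → ∃w (yR²w ∧ x = w)).
G1: ✓.
G2: fails — w2R²w0 but no w with w0R²w and w2=w.
G3: fails — w1R²w0 but no w with w0R²w and w1=w.
G4: fails — 0R²1 but no w with 1R²w and 0=w.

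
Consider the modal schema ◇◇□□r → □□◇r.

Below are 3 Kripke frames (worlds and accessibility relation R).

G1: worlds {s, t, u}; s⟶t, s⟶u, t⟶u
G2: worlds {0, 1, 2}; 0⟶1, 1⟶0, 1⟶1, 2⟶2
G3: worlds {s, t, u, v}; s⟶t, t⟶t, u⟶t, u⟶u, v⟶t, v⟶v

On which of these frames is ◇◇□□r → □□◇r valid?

G2, G3

This is the axiom for a generalized confluence (Geach) condition; its first-order frame correspondent is ∀x ∀y ∀z ((xR²y ∧ xR²z) → ∃w (yR²w ∧ zRw)).
G1: fails — sR²u, sR²u but no w with uR²w and uRw.
G2: satisfies the condition.
G3: satisfies the condition.
Valid on: G2, G3.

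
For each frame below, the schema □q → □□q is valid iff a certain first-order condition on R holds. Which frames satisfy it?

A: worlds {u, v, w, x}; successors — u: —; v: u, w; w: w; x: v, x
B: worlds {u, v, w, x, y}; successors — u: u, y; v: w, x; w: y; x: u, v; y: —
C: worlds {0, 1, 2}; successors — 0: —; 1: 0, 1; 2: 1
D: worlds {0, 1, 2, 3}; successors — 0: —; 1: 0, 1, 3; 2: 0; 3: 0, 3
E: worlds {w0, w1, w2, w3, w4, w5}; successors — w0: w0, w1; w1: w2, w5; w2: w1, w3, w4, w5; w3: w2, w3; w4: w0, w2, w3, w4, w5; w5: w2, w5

This is the axiom for transitivity; its first-order frame correspondent is ∀x ∀y ∀z (Rxy ∧ Ryz → Rxz).
A: fails — Rxv and Rvw but not Rxw.
B: fails — Rvw and Rwy but not Rvy.
C: fails — R21 and R10 but not R20.
D: ✓.
E: fails — Rw1w2 and Rw2w4 but not Rw1w4.
Valid on: D.

D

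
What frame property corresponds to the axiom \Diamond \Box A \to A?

symmetry

This is frame-equivalent to A → □◇A (substitute ¬A for A and contrapose).
Suppose A→□◇A is valid. Take Rxy and set V(A)={x}. Then A at x, so □◇A at x, so ◇A at y, so some z with Ryz has A; z=x, i.e. Ryx.
Conversely, on a frame with symmetry the schema holds at every world under every valuation.
So the correspondent is symmetry.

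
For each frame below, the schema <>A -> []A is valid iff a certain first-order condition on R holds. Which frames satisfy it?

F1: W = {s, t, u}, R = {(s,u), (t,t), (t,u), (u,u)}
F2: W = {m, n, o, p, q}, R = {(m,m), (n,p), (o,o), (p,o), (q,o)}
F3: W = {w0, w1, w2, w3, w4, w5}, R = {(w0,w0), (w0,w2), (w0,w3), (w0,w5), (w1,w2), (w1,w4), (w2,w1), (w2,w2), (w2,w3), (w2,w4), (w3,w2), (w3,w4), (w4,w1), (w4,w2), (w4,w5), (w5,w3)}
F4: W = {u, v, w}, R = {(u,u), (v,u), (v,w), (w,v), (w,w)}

F2

The schema corresponds to partial functionality: forall x forall y forall z (Rxy & Rxz -> y = z).
F1: fails — t sees both t and u.
F2: satisfies the condition.
F3: fails — w0 sees both w0 and w2.
F4: fails — v sees both u and w.
Valid on: F2.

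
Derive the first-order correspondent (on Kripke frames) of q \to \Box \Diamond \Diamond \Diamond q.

This is a Sahlqvist (Geach-type) schema ◇^0□^0q → □^1◇^3q.
Minimal-valuation argument: fix x; take any y with xR^0y and any z with xR^1z. Set V(q) to the set of worlds R-reachable from y in exactly 0 steps. Then □^0q holds at y, so the antecedent holds at x; validity forces ◇^3q at z, giving a w with zR^3w and yR^0w.
First-order correspondent: \forall x \forall z (xRz \to \exists w (x = w \wedge z R^3 w)).

\forall x \forall z (xRz \to \exists w (x = w \wedge z R^3 w))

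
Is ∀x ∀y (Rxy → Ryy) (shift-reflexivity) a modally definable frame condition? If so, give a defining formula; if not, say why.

The condition is shift-reflexivity. A defining modal formula is □(□r → r).
Suppose □(□r→r) is valid. Take Rxy and set V(r)={w : Ryw}. Then at y, □r holds; since □(□r→r) at x, □r→r at y, so r at y, i.e. Ryy.

Yes — defined by □(□r → r)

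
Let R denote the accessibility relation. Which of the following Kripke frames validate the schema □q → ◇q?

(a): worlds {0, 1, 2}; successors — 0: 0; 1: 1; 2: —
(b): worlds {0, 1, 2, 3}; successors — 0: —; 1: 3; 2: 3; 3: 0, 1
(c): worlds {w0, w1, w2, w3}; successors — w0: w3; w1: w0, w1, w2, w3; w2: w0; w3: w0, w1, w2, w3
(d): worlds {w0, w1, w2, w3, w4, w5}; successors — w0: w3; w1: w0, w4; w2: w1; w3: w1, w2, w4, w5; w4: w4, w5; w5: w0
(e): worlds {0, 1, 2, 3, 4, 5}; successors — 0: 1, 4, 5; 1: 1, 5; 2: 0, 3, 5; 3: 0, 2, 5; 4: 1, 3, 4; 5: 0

This is the axiom for seriality; its first-order frame correspondent is ∀x ∃y Rxy.
(a): fails — world 2 has no successor.
(b): fails — world 0 has no successor.
(c): satisfies the condition.
(d): satisfies the condition.
(e): satisfies the condition.

(c), (d), (e)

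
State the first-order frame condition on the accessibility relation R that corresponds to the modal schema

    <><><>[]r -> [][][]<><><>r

This is a Sahlqvist (Geach-type) schema ◇^3□^1r → □^3◇^3r.
Minimal-valuation argument: fix x; take any y with xR^3y and any z with xR^3z. Set V(r) to the set of worlds R-reachable from y in exactly 1 step. Then □^1r holds at y, so the antecedent holds at x; validity forces ◇^3r at z, giving a w with zR^3w and yR^1w.
First-order correspondent: forall x forall y forall z ((x R^3 y & x R^3 z) -> exists w (yRw & z R^3 w)).

forall x forall y forall z ((x R^3 y & x R^3 z) -> exists w (yRw & z R^3 w))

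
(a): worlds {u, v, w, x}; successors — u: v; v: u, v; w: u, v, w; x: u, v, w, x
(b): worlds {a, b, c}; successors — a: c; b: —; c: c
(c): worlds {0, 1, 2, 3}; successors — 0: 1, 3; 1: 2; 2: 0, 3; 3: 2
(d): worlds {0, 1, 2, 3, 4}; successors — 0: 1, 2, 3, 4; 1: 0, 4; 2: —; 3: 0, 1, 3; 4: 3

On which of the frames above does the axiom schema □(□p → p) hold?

The schema corresponds to shift-reflexivity: ∀x ∀y (Rxy → Ryy).
(a): fails — Rwu but not Ruu.
(b): condition met.
(c): fails — R32 but not R22.
(d): fails — R10 but not R00.
Valid on: (b).

(b)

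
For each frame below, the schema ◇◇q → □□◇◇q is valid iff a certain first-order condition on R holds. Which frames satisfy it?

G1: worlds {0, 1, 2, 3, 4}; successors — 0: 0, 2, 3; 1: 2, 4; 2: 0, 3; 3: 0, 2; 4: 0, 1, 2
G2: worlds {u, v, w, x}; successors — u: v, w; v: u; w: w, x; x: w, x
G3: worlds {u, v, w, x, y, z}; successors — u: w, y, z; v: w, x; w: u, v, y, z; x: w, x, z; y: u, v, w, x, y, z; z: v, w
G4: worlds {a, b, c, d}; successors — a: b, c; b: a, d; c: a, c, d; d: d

The schema corresponds to a generalized confluence (Geach) condition: ∀x ∀y ∀z ((xR²y ∧ xR²z) → ∃w (y = w ∧ zR²w)).
G1: fails — 1R²1, 1R²0 but no w with 1=w and 0R²w.
G2: fails — uR²u, uR²w but no t with u=t and wR²t.
G3: ✓.
G4: fails — aR²a, aR²d but no w with a=w and dR²w.

G3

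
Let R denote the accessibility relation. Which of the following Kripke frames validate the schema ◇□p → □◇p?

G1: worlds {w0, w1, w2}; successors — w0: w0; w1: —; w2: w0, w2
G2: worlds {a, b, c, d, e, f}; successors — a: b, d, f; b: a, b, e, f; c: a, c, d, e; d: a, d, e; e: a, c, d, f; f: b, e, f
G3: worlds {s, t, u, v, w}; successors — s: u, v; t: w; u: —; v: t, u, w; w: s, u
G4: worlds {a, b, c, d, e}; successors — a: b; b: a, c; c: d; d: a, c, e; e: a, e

This is the axiom for convergence; its first-order frame correspondent is ∀x ∀y ∀z (Rxy ∧ Rxz → ∃w (Ryw ∧ Rzw)).
G1: condition met.
G2: condition met.
G3: fails — Rsv and Rsu but v and u have no common successor.
G4: fails — Rbc and Rba but c and a have no common successor.
Valid on: G1, G2.

G1, G2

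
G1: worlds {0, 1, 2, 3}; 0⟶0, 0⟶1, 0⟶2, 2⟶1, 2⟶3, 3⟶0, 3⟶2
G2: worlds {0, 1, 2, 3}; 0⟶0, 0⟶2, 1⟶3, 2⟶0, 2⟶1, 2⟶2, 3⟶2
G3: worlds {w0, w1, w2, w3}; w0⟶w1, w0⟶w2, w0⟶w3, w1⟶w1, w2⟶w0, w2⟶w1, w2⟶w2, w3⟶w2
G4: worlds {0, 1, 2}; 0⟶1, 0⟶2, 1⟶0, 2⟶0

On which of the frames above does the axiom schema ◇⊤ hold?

G2, G3, G4

This is the axiom for seriality; its first-order frame correspondent is ∀x ∃y Rxy.
G1: fails — world 1 has no successor.
G2: ✓.
G3: ✓.
G4: ✓.
Valid on: G2, G3, G4.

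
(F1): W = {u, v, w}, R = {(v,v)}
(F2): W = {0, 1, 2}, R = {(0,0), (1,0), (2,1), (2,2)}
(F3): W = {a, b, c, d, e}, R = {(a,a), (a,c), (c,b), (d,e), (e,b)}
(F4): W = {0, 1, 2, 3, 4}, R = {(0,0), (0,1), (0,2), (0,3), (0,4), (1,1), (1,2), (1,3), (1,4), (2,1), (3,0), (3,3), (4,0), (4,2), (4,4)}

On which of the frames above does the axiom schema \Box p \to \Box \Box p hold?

(F1)

The schema corresponds to transitivity: \forall x \forall y \forall z (Rxy \wedge Ryz \to Rxz).
(F1): condition met.
(F2): fails — R21 and R10 but not R20.
(F3): fails — Rde and Reb but not Rdb.
(F4): fails — R14 and R40 but not R10.
Valid on: (F1).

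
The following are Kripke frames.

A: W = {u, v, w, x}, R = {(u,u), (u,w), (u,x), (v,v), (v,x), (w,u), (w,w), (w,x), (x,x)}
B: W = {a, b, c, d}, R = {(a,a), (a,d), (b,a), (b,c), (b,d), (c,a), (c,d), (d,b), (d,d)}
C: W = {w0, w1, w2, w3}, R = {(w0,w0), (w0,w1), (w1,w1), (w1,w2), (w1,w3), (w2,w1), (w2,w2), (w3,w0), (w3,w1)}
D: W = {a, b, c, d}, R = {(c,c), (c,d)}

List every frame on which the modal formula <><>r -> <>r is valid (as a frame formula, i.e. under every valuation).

A, D

Frame correspondent (Sahlqvist): forall x forall y forall z (Rxy & Ryz -> Rxz) — i.e. transitivity.
A: satisfies the condition.
B: fails — Rcd and Rdb but not Rcb.
C: fails — Rw3w1 and Rw1w2 but not Rw3w2.
D: satisfies the condition.
Valid on: A, D.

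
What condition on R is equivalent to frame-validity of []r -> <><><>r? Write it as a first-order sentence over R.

forall x exists w (xRw & x R^3 w)

This is a Sahlqvist (Geach-type) schema ◇^0□^1r → □^0◇^3r.
Minimal-valuation argument: fix x; take any y with xR^0y and any z with xR^0z. Set V(r) to the set of worlds R-reachable from y in exactly 1 step. Then □^1r holds at y, so the antecedent holds at x; validity forces ◇^3r at z, giving a w with zR^3w and yR^1w.
First-order correspondent: forall x exists w (xRw & x R^3 w).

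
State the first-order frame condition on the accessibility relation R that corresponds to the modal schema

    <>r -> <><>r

forall x forall y (xRy -> exists w (y = w & x R^2 w))

This is a Sahlqvist (Geach-type) schema ◇^1□^0r → □^0◇^2r.
First-order correspondent: forall x forall y (xRy -> exists w (y = w & x R^2 w)).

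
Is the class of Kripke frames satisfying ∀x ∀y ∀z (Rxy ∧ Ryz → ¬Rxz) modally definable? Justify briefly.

Any modally definable frame class is closed under surjective bounded morphisms.
The 5-cycle (worlds a,b,c,d,e with a→b→c→d→e→a) is intransitive. Mapping every world to a single reflexive point • is a surjective bounded morphism; the reflexive point is not intransitive (R••∧R•• but R••).
So no modal formula (or set of formulas) defines exactly the intransitive frames.

No — not modally definable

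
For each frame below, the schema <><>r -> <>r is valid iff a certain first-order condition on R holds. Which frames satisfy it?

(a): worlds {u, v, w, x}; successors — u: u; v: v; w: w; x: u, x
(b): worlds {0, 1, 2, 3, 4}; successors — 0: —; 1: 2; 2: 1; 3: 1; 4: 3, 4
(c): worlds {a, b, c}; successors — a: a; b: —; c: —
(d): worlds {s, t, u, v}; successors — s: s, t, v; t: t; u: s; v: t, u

(a), (c)

This is the axiom for transitivity; its first-order frame correspondent is forall x forall y forall z (Rxy & Ryz -> Rxz).
(a): condition met.
(b): fails — R31 and R12 but not R32.
(c): condition met.
(d): fails — Rus and Rsv but not Ruv.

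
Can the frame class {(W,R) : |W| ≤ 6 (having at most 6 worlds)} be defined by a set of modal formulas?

Modal frame validity is preserved under disjoint unions.
Any modal formula valid on each of 7 disjoint one-world frames is valid on their disjoint union (validity is preserved under disjoint unions). Each one-world frame has |W|=1≤6, but the union has |W|=7.
Hence having at most 6 worlds is not modally definable.

No — not modally definable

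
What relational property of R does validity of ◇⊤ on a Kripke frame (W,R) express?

This is a form of the D axiom.
It corresponds to seriality: ∀x ∃y Rxy.

seriality: ∀x ∃y Rxy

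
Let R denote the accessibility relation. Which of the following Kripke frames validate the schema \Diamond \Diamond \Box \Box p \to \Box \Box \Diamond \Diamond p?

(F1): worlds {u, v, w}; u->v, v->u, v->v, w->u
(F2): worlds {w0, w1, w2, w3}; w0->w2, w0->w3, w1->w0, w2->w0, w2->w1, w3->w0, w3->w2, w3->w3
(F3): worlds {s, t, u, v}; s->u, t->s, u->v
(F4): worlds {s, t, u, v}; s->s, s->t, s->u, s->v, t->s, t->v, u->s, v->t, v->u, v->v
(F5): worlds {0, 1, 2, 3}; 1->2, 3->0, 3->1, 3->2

The schema corresponds to a generalized confluence (Geach) condition: \forall x \forall y \forall z ((x R^2 y \wedge x R^2 z) \to \exists w (y R^2 w \wedge z R^2 w)).
(F1): condition met.
(F2): condition met.
(F3): fails — sR²v, sR²v but no w with vR²w and vR²w.
(F4): condition met.
(F5): fails — 3R²2, 3R²2 but no w with 2R²w and 2R²w.
Valid on: (F1), (F2), (F4).

(F1), (F2), (F4)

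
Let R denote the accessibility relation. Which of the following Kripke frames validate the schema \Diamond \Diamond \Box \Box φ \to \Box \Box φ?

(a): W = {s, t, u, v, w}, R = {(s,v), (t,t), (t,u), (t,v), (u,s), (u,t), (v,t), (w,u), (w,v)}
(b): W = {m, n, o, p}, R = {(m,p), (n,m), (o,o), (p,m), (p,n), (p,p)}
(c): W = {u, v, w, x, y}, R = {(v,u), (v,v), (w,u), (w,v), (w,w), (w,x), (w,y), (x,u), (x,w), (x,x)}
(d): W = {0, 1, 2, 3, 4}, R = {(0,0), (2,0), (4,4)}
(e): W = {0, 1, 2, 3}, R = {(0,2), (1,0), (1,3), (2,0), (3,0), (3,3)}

Frame correspondent (Sahlqvist): \forall x \forall y \forall z ((x R^2 y \wedge x R^2 z) \to \exists w (y R^2 w \wedge z = w)) — i.e. a generalized confluence (Geach) condition.
(a): fails — tR²s, tR²s but no w* with sR²w* and s=w*.
(b): fails — mR²n, mR²m but no w with nR²w and m=w.
(c): fails — vR²u, vR²u but no t with uR²t and u=t.
(d): holds.
(e): fails — 1R²0, 1R²2 but no w with 0R²w and 2=w.
Valid on: (d).

(d)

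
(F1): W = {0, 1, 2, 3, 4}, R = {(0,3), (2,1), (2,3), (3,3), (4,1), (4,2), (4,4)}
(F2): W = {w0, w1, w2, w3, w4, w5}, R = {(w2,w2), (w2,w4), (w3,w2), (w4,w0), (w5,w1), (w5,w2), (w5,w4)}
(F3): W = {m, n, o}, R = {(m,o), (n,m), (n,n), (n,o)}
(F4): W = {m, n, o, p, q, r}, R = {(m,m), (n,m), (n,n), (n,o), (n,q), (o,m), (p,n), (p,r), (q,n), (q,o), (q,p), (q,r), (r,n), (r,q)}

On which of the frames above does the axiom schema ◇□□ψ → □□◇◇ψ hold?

(F4)

The schema corresponds to a generalized confluence (Geach) condition: ∀x ∀y ∀z ((xRy ∧ xR²z) → ∃w (yR²w ∧ zR²w)).
(F1): fails — 2R1, 2R²3 but no w with 1R²w and 3R²w.
(F2): fails — w2Rw2, w2R²w0 but no w with w2R²w and w0R²w.
(F3): fails — nRm, nR²m but no w with mR²w and mR²w.
(F4): satisfies the condition.
Valid on: (F4).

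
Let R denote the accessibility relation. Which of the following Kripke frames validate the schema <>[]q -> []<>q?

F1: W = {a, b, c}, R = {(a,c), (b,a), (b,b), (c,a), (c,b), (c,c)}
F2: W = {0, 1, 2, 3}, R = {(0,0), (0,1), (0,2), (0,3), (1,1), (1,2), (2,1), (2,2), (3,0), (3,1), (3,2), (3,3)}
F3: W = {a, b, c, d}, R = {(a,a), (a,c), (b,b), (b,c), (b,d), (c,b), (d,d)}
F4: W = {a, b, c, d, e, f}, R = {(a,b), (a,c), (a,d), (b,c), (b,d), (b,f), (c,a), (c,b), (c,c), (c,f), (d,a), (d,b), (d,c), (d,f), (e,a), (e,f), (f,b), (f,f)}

This is the axiom for convergence; its first-order frame correspondent is forall x forall y forall z (Rxy & Rxz -> exists w (Ryw & Rzw)).
F1: fails — Rbb and Rba but b and a have no common successor.
F2: condition met.
F3: fails — Raa and Rac but a and c have no common successor.
F4: condition met.
Valid on: F2, F4.

F2, F4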